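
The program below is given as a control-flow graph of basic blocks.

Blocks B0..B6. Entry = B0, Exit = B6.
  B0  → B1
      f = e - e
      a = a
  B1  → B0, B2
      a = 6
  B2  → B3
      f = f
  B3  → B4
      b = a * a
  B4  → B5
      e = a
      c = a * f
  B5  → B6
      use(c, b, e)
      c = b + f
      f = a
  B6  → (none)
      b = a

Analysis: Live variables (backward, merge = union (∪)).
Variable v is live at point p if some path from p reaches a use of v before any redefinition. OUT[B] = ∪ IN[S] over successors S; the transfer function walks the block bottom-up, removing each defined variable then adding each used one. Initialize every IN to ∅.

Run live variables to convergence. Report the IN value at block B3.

Per-block solution:
  B0:   IN={a, e}   OUT={e, f}
  B1:   IN={e, f}   OUT={a, e, f}
  B2:   IN={a, f}   OUT={a, f}
  B3:   IN={a, f}   OUT={a, b, f}
  B4:   IN={a, b, f}   OUT={a, b, c, e, f}
  B5:   IN={a, b, c, e, f}   OUT={a}
  B6:   IN={a}   OUT={}

Merge at B3: OUT[B3] = IN[B4] = {a, b, f}
Applying B3's transfer function to that OUT value gives IN[B3] (row B3 above).

Answer: {a, f}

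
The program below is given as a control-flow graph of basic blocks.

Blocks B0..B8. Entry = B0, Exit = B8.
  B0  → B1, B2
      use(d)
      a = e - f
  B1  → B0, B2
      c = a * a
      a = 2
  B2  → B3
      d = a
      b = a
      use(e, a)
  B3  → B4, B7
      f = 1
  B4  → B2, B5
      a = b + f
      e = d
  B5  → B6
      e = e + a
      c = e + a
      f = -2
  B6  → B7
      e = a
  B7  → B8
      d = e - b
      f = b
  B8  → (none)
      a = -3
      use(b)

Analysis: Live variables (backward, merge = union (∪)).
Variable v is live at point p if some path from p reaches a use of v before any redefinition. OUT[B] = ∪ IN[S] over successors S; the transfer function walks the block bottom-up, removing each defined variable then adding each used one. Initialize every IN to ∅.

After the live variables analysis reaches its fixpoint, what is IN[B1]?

Answer: {a, d, e, f}

Working:
Fixpoint table:
  B0:   IN={d, e, f}   OUT={a, d, e, f}
  B1:   IN={a, d, e, f}   OUT={a, d, e, f}
  B2:   IN={a, e}   OUT={b, d, e}
  B3:   IN={b, d, e}   OUT={b, d, e, f}
  B4:   IN={b, d, f}   OUT={a, b, e}
  B5:   IN={a, b, e}   OUT={a, b}
  B6:   IN={a, b}   OUT={b, e}
  B7:   IN={b, e}   OUT={b}
  B8:   IN={b}   OUT={}

Merge at B1: OUT[B1] = IN[B0] ⊔ IN[B2] = {a, d, e, f}
Applying B1's transfer function to that OUT value gives IN[B1] (row B1 above).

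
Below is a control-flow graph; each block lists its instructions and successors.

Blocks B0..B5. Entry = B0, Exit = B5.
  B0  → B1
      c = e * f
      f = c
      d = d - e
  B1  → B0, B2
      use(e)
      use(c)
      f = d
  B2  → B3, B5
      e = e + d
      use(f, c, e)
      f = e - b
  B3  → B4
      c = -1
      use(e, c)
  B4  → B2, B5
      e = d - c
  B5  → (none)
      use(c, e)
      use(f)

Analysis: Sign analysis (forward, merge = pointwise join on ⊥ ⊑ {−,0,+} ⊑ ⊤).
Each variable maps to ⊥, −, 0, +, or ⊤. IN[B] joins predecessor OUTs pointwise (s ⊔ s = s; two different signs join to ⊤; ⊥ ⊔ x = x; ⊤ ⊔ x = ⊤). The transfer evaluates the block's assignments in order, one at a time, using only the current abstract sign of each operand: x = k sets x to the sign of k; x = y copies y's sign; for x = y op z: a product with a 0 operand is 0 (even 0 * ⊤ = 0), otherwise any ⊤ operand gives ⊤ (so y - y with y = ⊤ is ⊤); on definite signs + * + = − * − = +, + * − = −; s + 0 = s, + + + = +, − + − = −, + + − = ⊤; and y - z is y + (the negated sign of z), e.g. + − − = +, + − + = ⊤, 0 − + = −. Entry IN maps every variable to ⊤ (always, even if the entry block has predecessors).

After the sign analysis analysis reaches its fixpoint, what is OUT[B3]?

Per-block solution:
  B0:  IN=(all ⊤)  OUT=(all ⊤)
  B1:  IN=(all ⊤)  OUT=(all ⊤)
  B2:  IN=(all ⊤)  OUT=(all ⊤)
  B3:  IN=(all ⊤)  OUT={c:-; rest ⊤}
  B4:  IN={c:-; rest ⊤}  OUT={c:-; rest ⊤}
  B5:  IN=(all ⊤)  OUT=(all ⊤)

Merge at B3: IN[B3] = OUT[B2] = {a: ⊤, b: ⊤, c: ⊤, d: ⊤, e: ⊤, f: ⊤}
Applying B3's transfer function to that IN value gives OUT[B3] (row B3 above).

Answer: {a: ⊤, b: ⊤, c: -, d: ⊤, e: ⊤, f: ⊤}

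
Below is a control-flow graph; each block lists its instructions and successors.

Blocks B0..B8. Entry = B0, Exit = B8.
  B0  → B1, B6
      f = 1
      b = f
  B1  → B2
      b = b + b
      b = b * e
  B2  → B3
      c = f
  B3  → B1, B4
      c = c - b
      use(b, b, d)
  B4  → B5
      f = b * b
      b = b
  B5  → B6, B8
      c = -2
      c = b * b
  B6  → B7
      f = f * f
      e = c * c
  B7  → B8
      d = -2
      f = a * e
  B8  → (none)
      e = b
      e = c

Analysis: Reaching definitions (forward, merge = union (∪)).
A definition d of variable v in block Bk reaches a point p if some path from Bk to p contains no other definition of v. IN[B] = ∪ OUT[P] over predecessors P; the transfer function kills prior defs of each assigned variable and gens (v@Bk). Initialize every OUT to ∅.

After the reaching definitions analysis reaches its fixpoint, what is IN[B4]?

Answer: {b@B1, c@B3, f@B0}

Working:
Fixpoint table:
  B0:  IN={}  OUT={b@B0, f@B0}
  B1:  IN={b@B0, b@B1, c@B3, f@B0}  OUT={b@B1, c@B3, f@B0}
  B2:  IN={b@B1, c@B3, f@B0}  OUT={b@B1, c@B2, f@B0}
  B3:  IN={b@B1, c@B2, f@B0}  OUT={b@B1, c@B3, f@B0}
  B4:  IN={b@B1, c@B3, f@B0}  OUT={b@B4, c@B3, f@B4}
  B5:  IN={b@B4, c@B3, f@B4}  OUT={b@B4, c@B5, f@B4}
  B6:  IN={b@B0, b@B4, c@B5, f@B0, f@B4}  OUT={b@B0, b@B4, c@B5, e@B6, f@B6}
  B7:  IN={b@B0, b@B4, c@B5, e@B6, f@B6}  OUT={b@B0, b@B4, c@B5, d@B7, e@B6, f@B7}
  B8:  IN={b@B0, b@B4, c@B5, d@B7, e@B6, f@B4, f@B7}  OUT={b@B0, b@B4, c@B5, d@B7, e@B8, f@B4, f@B7}

Merge at B4: IN[B4] = OUT[B3] = {b@B1, c@B3, f@B0}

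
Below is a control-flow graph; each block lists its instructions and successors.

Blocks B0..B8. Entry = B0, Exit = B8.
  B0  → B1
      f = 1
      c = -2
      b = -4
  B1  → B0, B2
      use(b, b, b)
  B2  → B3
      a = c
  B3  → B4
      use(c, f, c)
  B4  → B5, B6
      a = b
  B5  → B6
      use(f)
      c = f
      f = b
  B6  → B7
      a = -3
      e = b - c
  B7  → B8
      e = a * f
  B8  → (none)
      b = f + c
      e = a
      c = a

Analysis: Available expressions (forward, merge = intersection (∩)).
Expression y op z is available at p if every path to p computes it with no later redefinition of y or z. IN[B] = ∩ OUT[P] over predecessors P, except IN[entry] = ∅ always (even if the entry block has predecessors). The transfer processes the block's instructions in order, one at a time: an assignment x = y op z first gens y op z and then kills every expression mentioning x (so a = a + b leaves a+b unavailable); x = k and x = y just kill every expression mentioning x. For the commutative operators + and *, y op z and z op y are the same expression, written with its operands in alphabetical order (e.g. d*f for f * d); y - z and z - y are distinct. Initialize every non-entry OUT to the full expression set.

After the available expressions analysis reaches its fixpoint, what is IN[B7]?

Per-block solution:
  B0:   IN={}   OUT={}
  B1:   IN={}   OUT={}
  B2:   IN={}   OUT={}
  B3:   IN={}   OUT={}
  B4:   IN={}   OUT={}
  B5:   IN={}   OUT={}
  B6:   IN={}   OUT={b-c}
  B7:   IN={b-c}   OUT={a*f, b-c}
  B8:   IN={a*f, b-c}   OUT={a*f}

Merge at B7: IN[B7] = OUT[B6] = {b-c}

Answer: {b-c}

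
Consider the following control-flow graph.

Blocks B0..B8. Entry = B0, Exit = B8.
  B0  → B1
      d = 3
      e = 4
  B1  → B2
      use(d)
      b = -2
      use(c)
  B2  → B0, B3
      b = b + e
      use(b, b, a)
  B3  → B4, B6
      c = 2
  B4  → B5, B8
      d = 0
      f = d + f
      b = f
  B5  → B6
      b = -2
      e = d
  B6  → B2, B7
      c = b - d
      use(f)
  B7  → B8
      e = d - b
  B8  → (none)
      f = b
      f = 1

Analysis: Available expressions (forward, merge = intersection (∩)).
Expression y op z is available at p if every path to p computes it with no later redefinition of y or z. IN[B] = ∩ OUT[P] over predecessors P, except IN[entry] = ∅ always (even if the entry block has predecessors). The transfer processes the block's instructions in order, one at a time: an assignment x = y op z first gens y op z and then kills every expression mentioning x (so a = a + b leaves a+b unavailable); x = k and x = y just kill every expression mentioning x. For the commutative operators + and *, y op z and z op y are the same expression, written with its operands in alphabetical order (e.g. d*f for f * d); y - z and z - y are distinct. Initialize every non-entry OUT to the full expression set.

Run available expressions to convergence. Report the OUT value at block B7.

Per-block solution:
  B0:   IN={}   OUT={}
  B1:   IN={}   OUT={}
  B2:   IN={}   OUT={}
  B3:   IN={}   OUT={}
  B4:   IN={}   OUT={}
  B5:   IN={}   OUT={}
  B6:   IN={}   OUT={b-d}
  B7:   IN={b-d}   OUT={b-d, d-b}
  B8:   IN={}   OUT={}

Merge at B7: IN[B7] = OUT[B6] = {b-d}
Applying B7's transfer function to that IN value gives OUT[B7] (row B7 above).

Answer: {b-d, d-b}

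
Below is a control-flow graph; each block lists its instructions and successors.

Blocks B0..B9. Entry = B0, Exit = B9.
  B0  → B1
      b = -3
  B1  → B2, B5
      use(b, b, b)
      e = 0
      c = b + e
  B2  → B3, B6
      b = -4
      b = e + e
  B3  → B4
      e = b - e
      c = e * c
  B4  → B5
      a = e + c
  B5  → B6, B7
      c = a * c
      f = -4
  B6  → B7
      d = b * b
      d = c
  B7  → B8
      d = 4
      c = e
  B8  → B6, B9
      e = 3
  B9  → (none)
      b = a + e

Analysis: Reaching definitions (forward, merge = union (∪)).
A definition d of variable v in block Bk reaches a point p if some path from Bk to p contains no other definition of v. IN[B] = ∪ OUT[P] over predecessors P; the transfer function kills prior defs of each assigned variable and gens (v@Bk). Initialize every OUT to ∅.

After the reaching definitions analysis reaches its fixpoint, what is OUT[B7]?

Answer: {a@B4, b@B0, b@B2, c@B7, d@B7, e@B1, e@B3, e@B8, f@B5}

Derivation:
Converged values:
  B0: | IN={} | OUT={b@B0}
  B1: | IN={b@B0} | OUT={b@B0, c@B1, e@B1}
  B2: | IN={b@B0, c@B1, e@B1} | OUT={b@B2, c@B1, e@B1}
  B3: | IN={b@B2, c@B1, e@B1} | OUT={b@B2, c@B3, e@B3}
  B4: | IN={b@B2, c@B3, e@B3} | OUT={a@B4, b@B2, c@B3, e@B3}
  B5: | IN={a@B4, b@B0, b@B2, c@B1, c@B3, e@B1, e@B3} | OUT={a@B4, b@B0, b@B2, c@B5, e@B1, e@B3, f@B5}
  B6: | IN={a@B4, b@B0, b@B2, c@B1, c@B5, c@B7, d@B7, e@B1, e@B3, e@B8, f@B5} | OUT={a@B4, b@B0, b@B2, c@B1, c@B5, c@B7, d@B6, e@B1, e@B3, e@B8, f@B5}
  B7: | IN={a@B4, b@B0, b@B2, c@B1, c@B5, c@B7, d@B6, e@B1, e@B3, e@B8, f@B5} | OUT={a@B4, b@B0, b@B2, c@B7, d@B7, e@B1, e@B3, e@B8, f@B5}
  B8: | IN={a@B4, b@B0, b@B2, c@B7, d@B7, e@B1, e@B3, e@B8, f@B5} | OUT={a@B4, b@B0, b@B2, c@B7, d@B7, e@B8, f@B5}
  B9: | IN={a@B4, b@B0, b@B2, c@B7, d@B7, e@B8, f@B5} | OUT={a@B4, b@B9, c@B7, d@B7, e@B8, f@B5}

Merge at B7: IN[B7] = OUT[B5] ⊔ OUT[B6] = {a@B4, b@B0, b@B2, c@B1, c@B5, c@B7, d@B6, e@B1, e@B3, e@B8, f@B5}
Applying B7's transfer function to that IN value gives OUT[B7] (row B7 above).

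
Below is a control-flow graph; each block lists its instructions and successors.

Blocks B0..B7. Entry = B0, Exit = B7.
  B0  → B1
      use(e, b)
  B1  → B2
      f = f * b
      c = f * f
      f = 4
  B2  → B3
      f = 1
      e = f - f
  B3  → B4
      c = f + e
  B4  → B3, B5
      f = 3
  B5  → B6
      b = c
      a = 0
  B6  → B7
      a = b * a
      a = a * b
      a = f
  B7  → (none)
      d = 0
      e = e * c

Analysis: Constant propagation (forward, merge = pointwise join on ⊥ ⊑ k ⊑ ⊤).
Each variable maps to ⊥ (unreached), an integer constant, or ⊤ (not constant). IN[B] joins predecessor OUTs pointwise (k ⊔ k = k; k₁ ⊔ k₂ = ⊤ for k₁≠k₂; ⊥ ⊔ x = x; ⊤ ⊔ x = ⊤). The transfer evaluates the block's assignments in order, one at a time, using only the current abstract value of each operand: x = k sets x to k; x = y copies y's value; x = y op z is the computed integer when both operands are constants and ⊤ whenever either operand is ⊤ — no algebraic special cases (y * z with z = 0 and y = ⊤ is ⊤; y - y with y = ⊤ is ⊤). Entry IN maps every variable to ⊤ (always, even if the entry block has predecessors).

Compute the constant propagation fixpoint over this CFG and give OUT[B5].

Fixpoint table:
  B0: | IN=(all ⊤) | OUT=(all ⊤)
  B1: | IN=(all ⊤) | OUT={f:4; rest ⊤}
  B2: | IN={f:4; rest ⊤} | OUT={e:0, f:1; rest ⊤}
  B3: | IN={e:0; rest ⊤} | OUT={e:0; rest ⊤}
  B4: | IN={e:0; rest ⊤} | OUT={e:0, f:3; rest ⊤}
  B5: | IN={e:0, f:3; rest ⊤} | OUT={a:0, e:0, f:3; rest ⊤}
  B6: | IN={a:0, e:0, f:3; rest ⊤} | OUT={a:3, e:0, f:3; rest ⊤}
  B7: | IN={a:3, e:0, f:3; rest ⊤} | OUT={a:3, d:0, f:3; rest ⊤}

Merge at B5: IN[B5] = OUT[B4] = {a: ⊤, b: ⊤, c: ⊤, d: ⊤, e: 0, f: 3}
Applying B5's transfer function to that IN value gives OUT[B5] (row B5 above).

Answer: {a: 0, b: ⊤, c: ⊤, d: ⊤, e: 0, f: 3}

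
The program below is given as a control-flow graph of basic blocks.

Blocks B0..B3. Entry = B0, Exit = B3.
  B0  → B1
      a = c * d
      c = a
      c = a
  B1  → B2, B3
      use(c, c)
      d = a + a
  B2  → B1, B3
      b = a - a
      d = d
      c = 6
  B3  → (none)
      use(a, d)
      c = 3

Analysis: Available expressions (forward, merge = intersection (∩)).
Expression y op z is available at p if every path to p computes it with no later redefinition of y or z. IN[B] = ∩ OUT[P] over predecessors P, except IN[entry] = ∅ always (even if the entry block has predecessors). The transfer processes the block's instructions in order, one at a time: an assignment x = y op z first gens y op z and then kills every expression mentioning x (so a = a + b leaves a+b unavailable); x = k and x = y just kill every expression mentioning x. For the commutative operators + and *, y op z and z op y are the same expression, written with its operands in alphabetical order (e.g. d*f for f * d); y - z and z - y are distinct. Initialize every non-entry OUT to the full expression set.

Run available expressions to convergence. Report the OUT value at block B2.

Answer: {a+a, a-a}

Derivation:
Converged values:
  B0:  IN={}  OUT={}
  B1:  IN={}  OUT={a+a}
  B2:  IN={a+a}  OUT={a+a, a-a}
  B3:  IN={a+a}  OUT={a+a}

Merge at B2: IN[B2] = OUT[B1] = {a+a}
Applying B2's transfer function to that IN value gives OUT[B2] (row B2 above).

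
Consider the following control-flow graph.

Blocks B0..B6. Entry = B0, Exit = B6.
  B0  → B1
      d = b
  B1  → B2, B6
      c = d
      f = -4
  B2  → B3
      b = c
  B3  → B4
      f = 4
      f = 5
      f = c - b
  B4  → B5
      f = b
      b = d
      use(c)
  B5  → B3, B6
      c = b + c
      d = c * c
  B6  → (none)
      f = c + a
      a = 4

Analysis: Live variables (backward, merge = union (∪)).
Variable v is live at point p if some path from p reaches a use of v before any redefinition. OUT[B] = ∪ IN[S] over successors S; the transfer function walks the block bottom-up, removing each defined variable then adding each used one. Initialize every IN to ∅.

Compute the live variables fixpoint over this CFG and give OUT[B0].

Per-block solution:
  B0: | IN={a, b} | OUT={a, d}
  B1: | IN={a, d} | OUT={a, c, d}
  B2: | IN={a, c, d} | OUT={a, b, c, d}
  B3: | IN={a, b, c, d} | OUT={a, b, c, d}
  B4: | IN={a, b, c, d} | OUT={a, b, c}
  B5: | IN={a, b, c} | OUT={a, b, c, d}
  B6: | IN={a, c} | OUT={}

Merge at B0: OUT[B0] = IN[B1] = {a, d}

Answer: {a, d}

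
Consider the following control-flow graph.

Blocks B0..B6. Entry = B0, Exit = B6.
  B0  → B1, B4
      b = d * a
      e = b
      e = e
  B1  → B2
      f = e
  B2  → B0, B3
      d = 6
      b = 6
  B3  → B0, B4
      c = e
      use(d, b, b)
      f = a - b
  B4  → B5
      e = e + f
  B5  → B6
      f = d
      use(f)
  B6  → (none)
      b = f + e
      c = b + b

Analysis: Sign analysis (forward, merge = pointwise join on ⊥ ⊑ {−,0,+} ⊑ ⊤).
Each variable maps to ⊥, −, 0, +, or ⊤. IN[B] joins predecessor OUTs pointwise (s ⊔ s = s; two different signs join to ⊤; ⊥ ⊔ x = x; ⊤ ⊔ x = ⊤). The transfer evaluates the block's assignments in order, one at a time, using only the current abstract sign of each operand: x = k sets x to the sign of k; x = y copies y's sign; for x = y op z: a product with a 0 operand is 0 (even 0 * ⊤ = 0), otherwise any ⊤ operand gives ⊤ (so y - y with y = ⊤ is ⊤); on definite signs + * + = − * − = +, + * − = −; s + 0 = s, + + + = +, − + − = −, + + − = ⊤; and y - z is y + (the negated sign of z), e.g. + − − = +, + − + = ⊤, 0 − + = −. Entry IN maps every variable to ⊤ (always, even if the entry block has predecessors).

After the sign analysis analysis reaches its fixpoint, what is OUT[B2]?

Answer: {a: ⊤, b: +, c: ⊤, d: +, e: ⊤, f: ⊤}

Derivation:
Fixpoint table:
  B0:  IN=(all ⊤)  OUT=(all ⊤)
  B1:  IN=(all ⊤)  OUT=(all ⊤)
  B2:  IN=(all ⊤)  OUT={b:+, d:+; rest ⊤}
  B3:  IN={b:+, d:+; rest ⊤}  OUT={b:+, d:+; rest ⊤}
  B4:  IN=(all ⊤)  OUT=(all ⊤)
  B5:  IN=(all ⊤)  OUT=(all ⊤)
  B6:  IN=(all ⊤)  OUT=(all ⊤)

Merge at B2: IN[B2] = OUT[B1] = {a: ⊤, b: ⊤, c: ⊤, d: ⊤, e: ⊤, f: ⊤}
Applying B2's transfer function to that IN value gives OUT[B2] (row B2 above).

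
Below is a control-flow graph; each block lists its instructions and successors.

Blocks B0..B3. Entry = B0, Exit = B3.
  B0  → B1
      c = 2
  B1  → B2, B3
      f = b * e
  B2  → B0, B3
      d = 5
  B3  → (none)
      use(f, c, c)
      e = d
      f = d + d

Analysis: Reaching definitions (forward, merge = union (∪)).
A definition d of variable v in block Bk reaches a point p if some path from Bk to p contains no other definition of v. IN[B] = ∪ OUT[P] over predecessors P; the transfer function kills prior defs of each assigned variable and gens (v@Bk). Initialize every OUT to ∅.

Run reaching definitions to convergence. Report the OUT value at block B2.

Answer: {c@B0, d@B2, f@B1}

Derivation:
Converged values:
  B0:   IN={c@B0, d@B2, f@B1}   OUT={c@B0, d@B2, f@B1}
  B1:   IN={c@B0, d@B2, f@B1}   OUT={c@B0, d@B2, f@B1}
  B2:   IN={c@B0, d@B2, f@B1}   OUT={c@B0, d@B2, f@B1}
  B3:   IN={c@B0, d@B2, f@B1}   OUT={c@B0, d@B2, e@B3, f@B3}

Merge at B2: IN[B2] = OUT[B1] = {c@B0, d@B2, f@B1}
Applying B2's transfer function to that IN value gives OUT[B2] (row B2 above).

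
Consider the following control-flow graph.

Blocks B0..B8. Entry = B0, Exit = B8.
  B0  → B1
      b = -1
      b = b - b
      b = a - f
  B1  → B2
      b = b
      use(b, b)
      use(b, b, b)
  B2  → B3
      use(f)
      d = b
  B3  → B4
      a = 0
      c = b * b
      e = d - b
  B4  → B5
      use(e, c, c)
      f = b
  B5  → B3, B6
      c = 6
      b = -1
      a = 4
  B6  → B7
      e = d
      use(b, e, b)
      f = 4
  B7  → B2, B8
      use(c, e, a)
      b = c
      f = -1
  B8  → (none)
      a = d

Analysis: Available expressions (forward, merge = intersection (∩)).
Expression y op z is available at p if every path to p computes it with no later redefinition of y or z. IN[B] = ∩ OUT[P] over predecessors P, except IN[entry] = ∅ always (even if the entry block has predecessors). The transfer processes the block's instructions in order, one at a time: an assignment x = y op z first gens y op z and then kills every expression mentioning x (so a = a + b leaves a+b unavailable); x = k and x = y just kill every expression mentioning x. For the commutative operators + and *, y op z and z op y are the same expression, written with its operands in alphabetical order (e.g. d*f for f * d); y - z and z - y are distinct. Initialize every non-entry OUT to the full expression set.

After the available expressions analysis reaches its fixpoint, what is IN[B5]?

Answer: {b*b, d-b}

Trace:
Per-block solution:
  B0:  IN={}  OUT={a-f}
  B1:  IN={a-f}  OUT={a-f}
  B2:  IN={}  OUT={}
  B3:  IN={}  OUT={b*b, d-b}
  B4:  IN={b*b, d-b}  OUT={b*b, d-b}
  B5:  IN={b*b, d-b}  OUT={}
  B6:  IN={}  OUT={}
  B7:  IN={}  OUT={}
  B8:  IN={}  OUT={}

Merge at B5: IN[B5] = OUT[B4] = {b*b, d-b}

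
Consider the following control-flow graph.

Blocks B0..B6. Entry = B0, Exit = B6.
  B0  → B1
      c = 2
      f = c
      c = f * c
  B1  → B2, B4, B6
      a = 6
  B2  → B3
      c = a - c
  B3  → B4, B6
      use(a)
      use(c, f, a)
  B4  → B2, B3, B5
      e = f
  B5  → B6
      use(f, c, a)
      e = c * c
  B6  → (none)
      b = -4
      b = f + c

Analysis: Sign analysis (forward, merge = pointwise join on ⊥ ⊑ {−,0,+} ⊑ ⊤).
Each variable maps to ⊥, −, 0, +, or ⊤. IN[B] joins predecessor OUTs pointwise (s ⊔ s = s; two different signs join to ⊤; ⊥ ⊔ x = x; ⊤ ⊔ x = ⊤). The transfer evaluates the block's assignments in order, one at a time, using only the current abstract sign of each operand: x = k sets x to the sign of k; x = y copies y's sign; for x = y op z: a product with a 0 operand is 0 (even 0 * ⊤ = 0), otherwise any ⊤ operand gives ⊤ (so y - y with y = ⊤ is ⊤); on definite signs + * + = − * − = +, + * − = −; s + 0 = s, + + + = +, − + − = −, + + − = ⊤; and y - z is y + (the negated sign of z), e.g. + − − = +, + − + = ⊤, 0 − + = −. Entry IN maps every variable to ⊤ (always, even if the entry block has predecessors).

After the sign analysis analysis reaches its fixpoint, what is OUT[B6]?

Answer: {a: +, b: ⊤, c: ⊤, d: ⊤, e: ⊤, f: +}

Working:
Per-block solution:
  B0:  IN=(all ⊤)  OUT={c:+, f:+; rest ⊤}
  B1:  IN={c:+, f:+; rest ⊤}  OUT={a:+, c:+, f:+; rest ⊤}
  B2:  IN={a:+, f:+; rest ⊤}  OUT={a:+, f:+; rest ⊤}
  B3:  IN={a:+, f:+; rest ⊤}  OUT={a:+, f:+; rest ⊤}
  B4:  IN={a:+, f:+; rest ⊤}  OUT={a:+, e:+, f:+; rest ⊤}
  B5:  IN={a:+, e:+, f:+; rest ⊤}  OUT={a:+, f:+; rest ⊤}
  B6:  IN={a:+, f:+; rest ⊤}  OUT={a:+, f:+; rest ⊤}

Merge at B6: IN[B6] = OUT[B1] ⊔ OUT[B3] ⊔ OUT[B5] = {a: +, b: ⊤, c: ⊤, d: ⊤, e: ⊤, f: +}
Applying B6's transfer function to that IN value gives OUT[B6] (row B6 above).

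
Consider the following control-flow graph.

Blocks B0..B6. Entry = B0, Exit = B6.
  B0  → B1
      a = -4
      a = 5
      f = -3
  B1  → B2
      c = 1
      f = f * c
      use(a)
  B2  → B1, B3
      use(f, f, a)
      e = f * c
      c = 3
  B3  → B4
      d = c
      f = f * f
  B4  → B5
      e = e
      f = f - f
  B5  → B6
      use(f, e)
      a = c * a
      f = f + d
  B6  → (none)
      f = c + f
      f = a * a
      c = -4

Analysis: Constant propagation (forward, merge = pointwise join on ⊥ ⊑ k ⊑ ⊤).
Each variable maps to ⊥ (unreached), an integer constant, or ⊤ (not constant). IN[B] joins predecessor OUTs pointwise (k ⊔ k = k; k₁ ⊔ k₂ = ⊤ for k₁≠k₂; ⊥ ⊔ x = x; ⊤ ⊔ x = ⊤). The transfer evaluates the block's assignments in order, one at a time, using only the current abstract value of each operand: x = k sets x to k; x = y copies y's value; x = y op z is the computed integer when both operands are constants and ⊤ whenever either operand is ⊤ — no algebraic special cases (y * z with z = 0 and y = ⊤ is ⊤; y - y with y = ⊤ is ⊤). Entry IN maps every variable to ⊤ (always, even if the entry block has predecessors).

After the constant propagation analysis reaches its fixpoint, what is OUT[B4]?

Answer: {a: 5, b: ⊤, c: 3, d: 3, e: -3, f: 0}

Working:
Converged values:
  B0:   IN=(all ⊤)   OUT={a:5, f:-3; rest ⊤}
  B1:   IN={a:5, f:-3; rest ⊤}   OUT={a:5, c:1, f:-3; rest ⊤}
  B2:   IN={a:5, c:1, f:-3; rest ⊤}   OUT={a:5, c:3, e:-3, f:-3; rest ⊤}
  B3:   IN={a:5, c:3, e:-3, f:-3; rest ⊤}   OUT={a:5, c:3, d:3, e:-3, f:9; rest ⊤}
  B4:   IN={a:5, c:3, d:3, e:-3, f:9; rest ⊤}   OUT={a:5, c:3, d:3, e:-3, f:0; rest ⊤}
  B5:   IN={a:5, c:3, d:3, e:-3, f:0; rest ⊤}   OUT={a:15, c:3, d:3, e:-3, f:3; rest ⊤}
  B6:   IN={a:15, c:3, d:3, e:-3, f:3; rest ⊤}   OUT={a:15, c:-4, d:3, e:-3, f:225; rest ⊤}

Merge at B4: IN[B4] = OUT[B3] = {a: 5, b: ⊤, c: 3, d: 3, e: -3, f: 9}
Applying B4's transfer function to that IN value gives OUT[B4] (row B4 above).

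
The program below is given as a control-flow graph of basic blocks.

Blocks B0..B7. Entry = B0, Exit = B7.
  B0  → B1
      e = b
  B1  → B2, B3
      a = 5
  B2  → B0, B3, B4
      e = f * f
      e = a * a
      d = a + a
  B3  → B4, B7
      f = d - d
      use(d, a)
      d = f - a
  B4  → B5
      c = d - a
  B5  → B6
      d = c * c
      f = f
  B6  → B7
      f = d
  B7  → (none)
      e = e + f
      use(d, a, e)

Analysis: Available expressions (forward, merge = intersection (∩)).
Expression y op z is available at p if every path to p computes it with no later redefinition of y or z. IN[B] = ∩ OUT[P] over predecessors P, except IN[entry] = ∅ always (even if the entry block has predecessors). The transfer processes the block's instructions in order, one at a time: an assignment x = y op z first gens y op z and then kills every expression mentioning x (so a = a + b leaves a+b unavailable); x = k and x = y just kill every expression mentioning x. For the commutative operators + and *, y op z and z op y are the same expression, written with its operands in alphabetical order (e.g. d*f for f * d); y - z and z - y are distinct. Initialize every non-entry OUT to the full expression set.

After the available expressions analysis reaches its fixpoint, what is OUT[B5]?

Fixpoint table:
  B0:   IN={}   OUT={}
  B1:   IN={}   OUT={}
  B2:   IN={}   OUT={a*a, a+a, f*f}
  B3:   IN={}   OUT={f-a}
  B4:   IN={}   OUT={d-a}
  B5:   IN={d-a}   OUT={c*c}
  B6:   IN={c*c}   OUT={c*c}
  B7:   IN={}   OUT={}

Merge at B5: IN[B5] = OUT[B4] = {d-a}
Applying B5's transfer function to that IN value gives OUT[B5] (row B5 above).

Answer: {c*c}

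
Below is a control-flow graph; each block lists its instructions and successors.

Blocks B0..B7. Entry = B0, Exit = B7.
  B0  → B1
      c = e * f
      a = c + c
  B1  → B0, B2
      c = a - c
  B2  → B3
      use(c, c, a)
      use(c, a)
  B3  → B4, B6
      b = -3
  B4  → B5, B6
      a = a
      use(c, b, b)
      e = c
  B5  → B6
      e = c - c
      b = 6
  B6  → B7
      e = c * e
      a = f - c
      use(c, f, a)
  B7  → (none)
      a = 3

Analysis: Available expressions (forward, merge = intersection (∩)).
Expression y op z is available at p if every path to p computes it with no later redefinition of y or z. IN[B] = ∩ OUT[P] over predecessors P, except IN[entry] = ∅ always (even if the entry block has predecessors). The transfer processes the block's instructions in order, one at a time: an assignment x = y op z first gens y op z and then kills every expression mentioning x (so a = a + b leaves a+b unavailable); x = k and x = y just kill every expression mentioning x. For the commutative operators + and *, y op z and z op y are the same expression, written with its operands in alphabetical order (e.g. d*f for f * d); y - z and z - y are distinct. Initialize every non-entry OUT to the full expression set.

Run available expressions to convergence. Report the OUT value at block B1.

Fixpoint table:
  B0: | IN={} | OUT={c+c, e*f}
  B1: | IN={c+c, e*f} | OUT={e*f}
  B2: | IN={e*f} | OUT={e*f}
  B3: | IN={e*f} | OUT={e*f}
  B4: | IN={e*f} | OUT={}
  B5: | IN={} | OUT={c-c}
  B6: | IN={} | OUT={f-c}
  B7: | IN={f-c} | OUT={f-c}

Merge at B1: IN[B1] = OUT[B0] = {c+c, e*f}
Applying B1's transfer function to that IN value gives OUT[B1] (row B1 above).

Answer: {e*f}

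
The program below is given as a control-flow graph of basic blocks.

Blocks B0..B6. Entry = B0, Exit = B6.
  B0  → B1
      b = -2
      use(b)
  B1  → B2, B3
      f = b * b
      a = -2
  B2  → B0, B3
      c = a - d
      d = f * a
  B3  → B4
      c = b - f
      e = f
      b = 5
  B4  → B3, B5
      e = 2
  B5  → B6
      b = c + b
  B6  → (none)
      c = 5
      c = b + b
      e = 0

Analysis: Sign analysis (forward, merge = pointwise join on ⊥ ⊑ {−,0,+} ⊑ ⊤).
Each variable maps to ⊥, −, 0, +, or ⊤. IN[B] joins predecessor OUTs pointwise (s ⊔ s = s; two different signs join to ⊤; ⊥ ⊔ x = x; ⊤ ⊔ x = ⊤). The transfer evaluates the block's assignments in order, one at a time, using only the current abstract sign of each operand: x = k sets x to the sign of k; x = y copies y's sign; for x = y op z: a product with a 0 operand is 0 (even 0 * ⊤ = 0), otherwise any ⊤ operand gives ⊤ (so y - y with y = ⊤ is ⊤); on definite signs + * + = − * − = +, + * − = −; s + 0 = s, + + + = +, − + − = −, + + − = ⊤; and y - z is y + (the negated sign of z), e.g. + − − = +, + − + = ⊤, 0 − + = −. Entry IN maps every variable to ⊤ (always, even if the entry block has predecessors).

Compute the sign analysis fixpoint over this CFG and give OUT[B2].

Fixpoint table:
  B0:   IN=(all ⊤)   OUT={b:-; rest ⊤}
  B1:   IN={b:-; rest ⊤}   OUT={a:-, b:-, f:+; rest ⊤}
  B2:   IN={a:-, b:-, f:+; rest ⊤}   OUT={a:-, b:-, d:-, f:+; rest ⊤}
  B3:   IN={a:-, f:+; rest ⊤}   OUT={a:-, b:+, e:+, f:+; rest ⊤}
  B4:   IN={a:-, b:+, e:+, f:+; rest ⊤}   OUT={a:-, b:+, e:+, f:+; rest ⊤}
  B5:   IN={a:-, b:+, e:+, f:+; rest ⊤}   OUT={a:-, e:+, f:+; rest ⊤}
  B6:   IN={a:-, e:+, f:+; rest ⊤}   OUT={a:-, e:0, f:+; rest ⊤}

Merge at B2: IN[B2] = OUT[B1] = {a: -, b: -, c: ⊤, d: ⊤, e: ⊤, f: +}
Applying B2's transfer function to that IN value gives OUT[B2] (row B2 above).

Answer: {a: -, b: -, c: ⊤, d: -, e: ⊤, f: +}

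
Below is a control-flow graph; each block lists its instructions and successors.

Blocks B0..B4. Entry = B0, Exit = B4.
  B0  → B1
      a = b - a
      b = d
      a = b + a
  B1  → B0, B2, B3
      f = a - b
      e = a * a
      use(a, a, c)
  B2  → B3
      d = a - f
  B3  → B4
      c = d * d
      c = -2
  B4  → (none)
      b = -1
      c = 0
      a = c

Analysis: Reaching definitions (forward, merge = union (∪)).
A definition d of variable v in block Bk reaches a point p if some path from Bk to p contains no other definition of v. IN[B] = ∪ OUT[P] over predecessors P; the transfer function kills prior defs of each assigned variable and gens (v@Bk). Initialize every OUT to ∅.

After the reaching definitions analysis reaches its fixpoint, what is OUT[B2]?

Fixpoint table:
  B0:  IN={a@B0, b@B0, e@B1, f@B1}  OUT={a@B0, b@B0, e@B1, f@B1}
  B1:  IN={a@B0, b@B0, e@B1, f@B1}  OUT={a@B0, b@B0, e@B1, f@B1}
  B2:  IN={a@B0, b@B0, e@B1, f@B1}  OUT={a@B0, b@B0, d@B2, e@B1, f@B1}
  B3:  IN={a@B0, b@B0, d@B2, e@B1, f@B1}  OUT={a@B0, b@B0, c@B3, d@B2, e@B1, f@B1}
  B4:  IN={a@B0, b@B0, c@B3, d@B2, e@B1, f@B1}  OUT={a@B4, b@B4, c@B4, d@B2, e@B1, f@B1}

Merge at B2: IN[B2] = OUT[B1] = {a@B0, b@B0, e@B1, f@B1}
Applying B2's transfer function to that IN value gives OUT[B2] (row B2 above).

Answer: {a@B0, b@B0, d@B2, e@B1, f@B1}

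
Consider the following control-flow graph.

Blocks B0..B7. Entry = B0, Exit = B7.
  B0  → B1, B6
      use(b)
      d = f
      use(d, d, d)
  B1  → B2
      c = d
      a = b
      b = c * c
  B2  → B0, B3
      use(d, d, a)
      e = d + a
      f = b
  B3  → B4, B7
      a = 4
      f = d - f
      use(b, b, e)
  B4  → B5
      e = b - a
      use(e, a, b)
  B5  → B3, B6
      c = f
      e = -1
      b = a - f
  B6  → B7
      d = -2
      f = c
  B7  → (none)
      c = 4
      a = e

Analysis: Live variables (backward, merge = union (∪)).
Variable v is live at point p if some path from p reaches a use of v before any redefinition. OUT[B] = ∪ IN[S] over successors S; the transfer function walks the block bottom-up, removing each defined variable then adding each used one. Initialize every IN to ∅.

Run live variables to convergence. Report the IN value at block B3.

Answer: {b, d, e, f}

Working:
Converged values:
  B0:  IN={b, c, e, f}  OUT={b, c, d, e}
  B1:  IN={b, d}  OUT={a, b, c, d}
  B2:  IN={a, b, c, d}  OUT={b, c, d, e, f}
  B3:  IN={b, d, e, f}  OUT={a, b, d, e, f}
  B4:  IN={a, b, d, f}  OUT={a, d, f}
  B5:  IN={a, d, f}  OUT={b, c, d, e, f}
  B6:  IN={c, e}  OUT={e}
  B7:  IN={e}  OUT={}

Merge at B3: OUT[B3] = IN[B4] ⊔ IN[B7] = {a, b, d, e, f}
Applying B3's transfer function to that OUT value gives IN[B3] (row B3 above).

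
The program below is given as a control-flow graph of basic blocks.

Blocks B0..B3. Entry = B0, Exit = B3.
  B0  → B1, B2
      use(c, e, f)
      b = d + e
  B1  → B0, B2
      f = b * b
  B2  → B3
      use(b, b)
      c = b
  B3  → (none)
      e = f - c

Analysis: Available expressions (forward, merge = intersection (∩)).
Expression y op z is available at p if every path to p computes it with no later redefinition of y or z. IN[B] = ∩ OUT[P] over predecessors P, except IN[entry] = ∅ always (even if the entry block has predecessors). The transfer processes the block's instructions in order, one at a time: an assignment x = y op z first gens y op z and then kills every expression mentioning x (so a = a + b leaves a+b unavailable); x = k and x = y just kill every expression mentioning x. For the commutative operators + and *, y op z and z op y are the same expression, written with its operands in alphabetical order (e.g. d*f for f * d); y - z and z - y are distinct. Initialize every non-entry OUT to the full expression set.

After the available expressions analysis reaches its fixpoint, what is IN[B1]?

Answer: {d+e}

Derivation:
Converged values:
  B0:  IN={}  OUT={d+e}
  B1:  IN={d+e}  OUT={b*b, d+e}
  B2:  IN={d+e}  OUT={d+e}
  B3:  IN={d+e}  OUT={f-c}

Merge at B1: IN[B1] = OUT[B0] = {d+e}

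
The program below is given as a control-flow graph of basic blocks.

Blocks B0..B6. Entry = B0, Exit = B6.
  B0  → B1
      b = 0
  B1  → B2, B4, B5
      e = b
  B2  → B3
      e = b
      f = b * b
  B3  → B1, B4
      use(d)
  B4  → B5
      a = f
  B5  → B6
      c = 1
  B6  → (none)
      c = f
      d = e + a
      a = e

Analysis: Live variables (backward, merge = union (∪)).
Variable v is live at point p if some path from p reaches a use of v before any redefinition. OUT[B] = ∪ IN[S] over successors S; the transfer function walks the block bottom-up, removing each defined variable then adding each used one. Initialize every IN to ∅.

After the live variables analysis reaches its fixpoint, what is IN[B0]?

Converged values:
  B0:   IN={a, d, f}   OUT={a, b, d, f}
  B1:   IN={a, b, d, f}   OUT={a, b, d, e, f}
  B2:   IN={a, b, d}   OUT={a, b, d, e, f}
  B3:   IN={a, b, d, e, f}   OUT={a, b, d, e, f}
  B4:   IN={e, f}   OUT={a, e, f}
  B5:   IN={a, e, f}   OUT={a, e, f}
  B6:   IN={a, e, f}   OUT={}

Merge at B0: OUT[B0] = IN[B1] = {a, b, d, f}
Applying B0's transfer function to that OUT value gives IN[B0] (row B0 above).

Answer: {a, d, f}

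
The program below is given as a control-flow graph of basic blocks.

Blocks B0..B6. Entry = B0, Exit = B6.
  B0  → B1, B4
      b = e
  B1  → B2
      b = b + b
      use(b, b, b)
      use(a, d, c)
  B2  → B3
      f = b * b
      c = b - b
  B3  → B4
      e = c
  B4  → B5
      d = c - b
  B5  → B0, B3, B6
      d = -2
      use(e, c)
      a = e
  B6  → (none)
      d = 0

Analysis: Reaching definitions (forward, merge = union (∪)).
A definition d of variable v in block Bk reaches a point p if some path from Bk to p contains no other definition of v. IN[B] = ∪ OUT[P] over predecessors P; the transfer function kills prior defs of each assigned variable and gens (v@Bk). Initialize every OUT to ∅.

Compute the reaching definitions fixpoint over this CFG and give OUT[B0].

Fixpoint table:
  B0: | IN={a@B5, b@B0, b@B1, c@B2, d@B5, e@B3, f@B2} | OUT={a@B5, b@B0, c@B2, d@B5, e@B3, f@B2}
  B1: | IN={a@B5, b@B0, c@B2, d@B5, e@B3, f@B2} | OUT={a@B5, b@B1, c@B2, d@B5, e@B3, f@B2}
  B2: | IN={a@B5, b@B1, c@B2, d@B5, e@B3, f@B2} | OUT={a@B5, b@B1, c@B2, d@B5, e@B3, f@B2}
  B3: | IN={a@B5, b@B0, b@B1, c@B2, d@B5, e@B3, f@B2} | OUT={a@B5, b@B0, b@B1, c@B2, d@B5, e@B3, f@B2}
  B4: | IN={a@B5, b@B0, b@B1, c@B2, d@B5, e@B3, f@B2} | OUT={a@B5, b@B0, b@B1, c@B2, d@B4, e@B3, f@B2}
  B5: | IN={a@B5, b@B0, b@B1, c@B2, d@B4, e@B3, f@B2} | OUT={a@B5, b@B0, b@B1, c@B2, d@B5, e@B3, f@B2}
  B6: | IN={a@B5, b@B0, b@B1, c@B2, d@B5, e@B3, f@B2} | OUT={a@B5, b@B0, b@B1, c@B2, d@B6, e@B3, f@B2}

Merge at B0 (entry node, so the boundary value {} is joined with the incoming edge(s)): IN[B0] = {} ⊔ OUT[B5] = {a@B5, b@B0, b@B1, c@B2, d@B5, e@B3, f@B2}
Applying B0's transfer function to that IN value gives OUT[B0] (row B0 above).

Answer: {a@B5, b@B0, c@B2, d@B5, e@B3, f@B2}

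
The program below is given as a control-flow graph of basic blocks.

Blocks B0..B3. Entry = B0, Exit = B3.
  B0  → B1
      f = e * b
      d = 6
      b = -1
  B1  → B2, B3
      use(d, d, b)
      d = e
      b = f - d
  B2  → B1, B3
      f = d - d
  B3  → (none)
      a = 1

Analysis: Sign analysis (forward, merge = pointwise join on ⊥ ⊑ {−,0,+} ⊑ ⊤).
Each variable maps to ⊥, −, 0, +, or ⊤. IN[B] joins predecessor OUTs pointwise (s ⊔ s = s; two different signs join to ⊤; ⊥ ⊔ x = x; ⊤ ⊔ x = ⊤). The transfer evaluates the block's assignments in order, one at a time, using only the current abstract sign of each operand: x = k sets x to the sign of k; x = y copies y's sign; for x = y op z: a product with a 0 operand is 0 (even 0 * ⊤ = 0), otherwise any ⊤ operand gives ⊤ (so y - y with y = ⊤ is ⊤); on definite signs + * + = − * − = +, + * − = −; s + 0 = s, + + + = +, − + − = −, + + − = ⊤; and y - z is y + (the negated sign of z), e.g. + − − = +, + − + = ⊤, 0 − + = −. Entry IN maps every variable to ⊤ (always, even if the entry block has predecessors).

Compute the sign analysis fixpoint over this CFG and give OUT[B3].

Answer: {a: +, b: ⊤, c: ⊤, d: ⊤, e: ⊤, f: ⊤}

Derivation:
Fixpoint table:
  B0:  IN=(all ⊤)  OUT={b:-, d:+; rest ⊤}
  B1:  IN=(all ⊤)  OUT=(all ⊤)
  B2:  IN=(all ⊤)  OUT=(all ⊤)
  B3:  IN=(all ⊤)  OUT={a:+; rest ⊤}

Merge at B3: IN[B3] = OUT[B1] ⊔ OUT[B2] = {a: ⊤, b: ⊤, c: ⊤, d: ⊤, e: ⊤, f: ⊤}
Applying B3's transfer function to that IN value gives OUT[B3] (row B3 above).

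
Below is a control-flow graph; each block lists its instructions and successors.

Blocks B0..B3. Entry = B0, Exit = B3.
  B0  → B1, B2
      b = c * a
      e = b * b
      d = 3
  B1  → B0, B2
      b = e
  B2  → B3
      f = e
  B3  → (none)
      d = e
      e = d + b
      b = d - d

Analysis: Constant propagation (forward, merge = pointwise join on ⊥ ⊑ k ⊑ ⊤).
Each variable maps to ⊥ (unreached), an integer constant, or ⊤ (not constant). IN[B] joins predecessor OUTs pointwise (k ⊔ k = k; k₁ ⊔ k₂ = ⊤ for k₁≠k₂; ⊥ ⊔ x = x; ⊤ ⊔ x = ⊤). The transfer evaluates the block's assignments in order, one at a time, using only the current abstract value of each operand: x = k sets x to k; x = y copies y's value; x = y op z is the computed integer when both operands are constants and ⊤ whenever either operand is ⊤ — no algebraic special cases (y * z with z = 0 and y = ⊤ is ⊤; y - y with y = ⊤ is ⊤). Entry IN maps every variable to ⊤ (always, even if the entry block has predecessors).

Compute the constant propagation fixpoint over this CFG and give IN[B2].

Answer: {a: ⊤, b: ⊤, c: ⊤, d: 3, e: ⊤, f: ⊤}

Trace:
Converged values:
  B0:   IN=(all ⊤)   OUT={d:3; rest ⊤}
  B1:   IN={d:3; rest ⊤}   OUT={d:3; rest ⊤}
  B2:   IN={d:3; rest ⊤}   OUT={d:3; rest ⊤}
  B3:   IN={d:3; rest ⊤}   OUT=(all ⊤)

Merge at B2: IN[B2] = OUT[B0] ⊔ OUT[B1] = {a: ⊤, b: ⊤, c: ⊤, d: 3, e: ⊤, f: ⊤}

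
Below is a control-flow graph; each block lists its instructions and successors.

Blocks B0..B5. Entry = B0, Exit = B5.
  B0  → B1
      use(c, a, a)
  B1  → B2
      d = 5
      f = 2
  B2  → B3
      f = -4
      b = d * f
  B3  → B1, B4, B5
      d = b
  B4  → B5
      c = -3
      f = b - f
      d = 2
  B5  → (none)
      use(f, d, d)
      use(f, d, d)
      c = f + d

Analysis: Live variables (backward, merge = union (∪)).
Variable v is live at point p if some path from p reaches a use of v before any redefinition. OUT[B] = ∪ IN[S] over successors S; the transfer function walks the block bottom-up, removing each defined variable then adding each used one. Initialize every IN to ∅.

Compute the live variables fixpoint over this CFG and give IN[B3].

Answer: {b, f}

Trace:
Per-block solution:
  B0:  IN={a, c}  OUT={}
  B1:  IN={}  OUT={d}
  B2:  IN={d}  OUT={b, f}
  B3:  IN={b, f}  OUT={b, d, f}
  B4:  IN={b, f}  OUT={d, f}
  B5:  IN={d, f}  OUT={}

Merge at B3: OUT[B3] = IN[B1] ⊔ IN[B4] ⊔ IN[B5] = {b, d, f}
Applying B3's transfer function to that OUT value gives IN[B3] (row B3 above).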